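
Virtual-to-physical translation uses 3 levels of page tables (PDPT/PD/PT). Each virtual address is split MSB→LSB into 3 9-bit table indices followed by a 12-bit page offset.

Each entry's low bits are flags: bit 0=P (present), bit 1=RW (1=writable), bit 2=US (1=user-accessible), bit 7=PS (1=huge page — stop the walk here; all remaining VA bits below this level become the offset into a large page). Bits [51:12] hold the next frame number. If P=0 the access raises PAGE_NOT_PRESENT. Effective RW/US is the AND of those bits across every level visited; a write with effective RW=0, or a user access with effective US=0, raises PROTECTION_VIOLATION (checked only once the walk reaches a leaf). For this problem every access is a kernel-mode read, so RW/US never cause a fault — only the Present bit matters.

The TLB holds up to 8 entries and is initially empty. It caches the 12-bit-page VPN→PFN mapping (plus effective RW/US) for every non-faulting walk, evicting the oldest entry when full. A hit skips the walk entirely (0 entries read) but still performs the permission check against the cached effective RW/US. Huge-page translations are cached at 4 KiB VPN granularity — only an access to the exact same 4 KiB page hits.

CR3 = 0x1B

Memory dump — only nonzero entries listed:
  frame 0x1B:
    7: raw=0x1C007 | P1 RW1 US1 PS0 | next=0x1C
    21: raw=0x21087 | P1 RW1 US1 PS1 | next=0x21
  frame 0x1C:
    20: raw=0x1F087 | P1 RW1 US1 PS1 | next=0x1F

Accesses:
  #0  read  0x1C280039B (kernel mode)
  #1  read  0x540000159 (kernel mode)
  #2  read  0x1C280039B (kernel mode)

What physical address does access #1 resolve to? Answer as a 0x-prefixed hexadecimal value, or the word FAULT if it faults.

Trace:
#0 VA=0x1C280039B (r,kernel):
  L0: frame=0x1B idx=7 entry=0x1C007 [P=1 RW=1 US=1 PS=0]
  L1: frame=0x1C idx=20 entry=0x1F087 [P=1 RW=1 US=1 PS=1]
  ⇒ phys 0x1F39B (huge @L1)  [2 reads]
#1 VA=0x540000159 (r,kernel):
  L0: frame=0x1B idx=21 entry=0x21087 [P=1 RW=1 US=1 PS=1]
  ⇒ phys 0x21159 (huge @L0)  [1 reads]
#2 VA=0x1C280039B (r,kernel):
  TLB hit vpn=0x1C2800 → PA=0x1F39B

Access #1 PA: 0x21159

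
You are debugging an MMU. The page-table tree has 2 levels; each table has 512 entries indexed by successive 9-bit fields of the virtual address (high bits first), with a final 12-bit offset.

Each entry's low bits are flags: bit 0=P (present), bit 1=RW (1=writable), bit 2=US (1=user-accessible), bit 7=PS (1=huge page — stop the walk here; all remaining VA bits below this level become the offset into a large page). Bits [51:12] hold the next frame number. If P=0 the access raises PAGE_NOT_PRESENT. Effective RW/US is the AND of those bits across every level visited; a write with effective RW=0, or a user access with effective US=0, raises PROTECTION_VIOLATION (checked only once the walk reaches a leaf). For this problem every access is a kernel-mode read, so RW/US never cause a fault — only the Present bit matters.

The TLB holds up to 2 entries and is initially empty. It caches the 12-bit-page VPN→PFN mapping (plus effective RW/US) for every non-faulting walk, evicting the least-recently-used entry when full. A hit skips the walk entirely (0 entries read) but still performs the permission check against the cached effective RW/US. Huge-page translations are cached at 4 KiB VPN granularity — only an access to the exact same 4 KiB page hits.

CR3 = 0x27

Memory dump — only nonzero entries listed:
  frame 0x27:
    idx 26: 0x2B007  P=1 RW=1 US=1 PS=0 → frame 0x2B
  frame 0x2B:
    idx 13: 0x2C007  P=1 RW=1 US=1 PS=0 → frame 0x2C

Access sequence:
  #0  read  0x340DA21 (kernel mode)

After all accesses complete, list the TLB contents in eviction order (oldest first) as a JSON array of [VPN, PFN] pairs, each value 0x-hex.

Trace:
#0 VA=0x340DA21 (r,kernel):
  [0] read 0x27 idx=26: raw=0x2B007 flags P=1 W=1 U=1 S=0
  [1] read 0x2B idx=13: raw=0x2C007 flags P=1 W=1 U=1 S=0
  ✓ 0x2CA21  — 2 lookups

TLB: [["0x340D", "0x2C"]]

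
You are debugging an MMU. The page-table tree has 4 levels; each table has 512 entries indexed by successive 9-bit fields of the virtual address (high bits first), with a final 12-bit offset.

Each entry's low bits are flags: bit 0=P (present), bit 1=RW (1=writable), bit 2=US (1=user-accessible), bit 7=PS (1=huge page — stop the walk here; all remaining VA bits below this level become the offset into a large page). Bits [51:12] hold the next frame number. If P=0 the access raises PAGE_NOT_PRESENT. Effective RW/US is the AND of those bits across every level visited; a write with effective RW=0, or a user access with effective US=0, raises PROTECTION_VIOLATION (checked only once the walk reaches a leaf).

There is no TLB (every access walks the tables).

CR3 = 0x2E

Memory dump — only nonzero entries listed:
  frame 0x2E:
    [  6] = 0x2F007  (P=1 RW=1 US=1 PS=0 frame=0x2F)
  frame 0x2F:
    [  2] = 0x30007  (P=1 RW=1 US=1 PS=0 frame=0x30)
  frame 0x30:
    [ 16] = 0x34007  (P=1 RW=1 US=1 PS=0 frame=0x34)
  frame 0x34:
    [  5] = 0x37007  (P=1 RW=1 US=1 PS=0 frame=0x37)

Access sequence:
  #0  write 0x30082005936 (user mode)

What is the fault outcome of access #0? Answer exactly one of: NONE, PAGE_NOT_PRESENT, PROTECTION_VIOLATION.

Walk each access:
#0 VA=0x30082005936 (w,user):
  L0: frame=0x2E idx=6 entry=0x2F007 [P=1 RW=1 US=1 PS=0]
  L1: frame=0x2F idx=2 entry=0x30007 [P=1 RW=1 US=1 PS=0]
  L2: frame=0x30 idx=16 entry=0x34007 [P=1 RW=1 US=1 PS=0]
  L3: frame=0x34 idx=5 entry=0x37007 [P=1 RW=1 US=1 PS=0]
  ✓ 0x37936  — 4 lookups

Access #0 fault: NONE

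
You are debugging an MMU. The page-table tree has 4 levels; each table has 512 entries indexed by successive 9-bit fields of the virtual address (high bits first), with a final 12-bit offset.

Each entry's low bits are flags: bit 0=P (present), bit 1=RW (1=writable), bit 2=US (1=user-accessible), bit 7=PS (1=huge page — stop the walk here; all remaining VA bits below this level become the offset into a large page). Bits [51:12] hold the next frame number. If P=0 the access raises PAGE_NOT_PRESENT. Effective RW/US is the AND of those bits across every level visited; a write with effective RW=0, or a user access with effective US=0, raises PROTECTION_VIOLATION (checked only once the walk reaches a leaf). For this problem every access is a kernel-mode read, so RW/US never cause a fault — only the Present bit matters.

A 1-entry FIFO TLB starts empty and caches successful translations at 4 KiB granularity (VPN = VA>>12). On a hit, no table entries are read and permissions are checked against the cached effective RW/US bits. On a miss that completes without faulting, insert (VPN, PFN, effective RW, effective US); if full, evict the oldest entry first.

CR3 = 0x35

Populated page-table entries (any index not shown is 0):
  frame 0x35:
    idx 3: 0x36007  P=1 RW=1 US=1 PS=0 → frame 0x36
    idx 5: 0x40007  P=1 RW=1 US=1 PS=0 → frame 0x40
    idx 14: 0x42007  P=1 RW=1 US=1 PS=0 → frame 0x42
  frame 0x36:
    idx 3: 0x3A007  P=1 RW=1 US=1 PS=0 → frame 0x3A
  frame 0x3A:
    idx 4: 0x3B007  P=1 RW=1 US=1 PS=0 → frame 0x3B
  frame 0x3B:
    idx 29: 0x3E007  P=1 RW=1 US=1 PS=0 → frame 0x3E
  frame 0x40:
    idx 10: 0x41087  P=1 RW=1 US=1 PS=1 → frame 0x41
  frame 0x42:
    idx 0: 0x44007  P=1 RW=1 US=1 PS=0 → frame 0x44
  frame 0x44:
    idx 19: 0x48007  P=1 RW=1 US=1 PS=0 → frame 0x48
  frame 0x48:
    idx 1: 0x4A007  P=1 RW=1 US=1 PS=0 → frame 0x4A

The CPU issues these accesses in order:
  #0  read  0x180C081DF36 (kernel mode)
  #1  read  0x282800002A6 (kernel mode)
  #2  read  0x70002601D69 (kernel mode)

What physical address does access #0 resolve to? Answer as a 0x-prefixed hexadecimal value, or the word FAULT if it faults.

Trace:
#0 VA=0x180C081DF36 (r,kernel):
  lvl0: tbl 0x35, slot 3 ⇒ 0x36007 (P1/RW1/US1/PS0)
  lvl1: tbl 0x36, slot 3 ⇒ 0x3A007 (P1/RW1/US1/PS0)
  lvl2: tbl 0x3A, slot 4 ⇒ 0x3B007 (P1/RW1/US1/PS0)
  lvl3: tbl 0x3B, slot 29 ⇒ 0x3E007 (P1/RW1/US1/PS0)
  → PA=0x3EF36  (4 entries read)
#1 VA=0x282800002A6 (r,kernel):
  lvl0: tbl 0x35, slot 5 ⇒ 0x40007 (P1/RW1/US1/PS0)
  lvl1: tbl 0x40, slot 10 ⇒ 0x41087 (P1/RW1/US1/PS1)
  → PA=0x412A6 (huge @L1)  (2 entries read)
#2 VA=0x70002601D69 (r,kernel):
  lvl0: tbl 0x35, slot 14 ⇒ 0x42007 (P1/RW1/US1/PS0)
  lvl1: tbl 0x42, slot 0 ⇒ 0x44007 (P1/RW1/US1/PS0)
  lvl2: tbl 0x44, slot 19 ⇒ 0x48007 (P1/RW1/US1/PS0)
  lvl3: tbl 0x48, slot 1 ⇒ 0x4A007 (P1/RW1/US1/PS0)
  → PA=0x4AD69  (4 entries read)

Access #0 PA: 0x3EF36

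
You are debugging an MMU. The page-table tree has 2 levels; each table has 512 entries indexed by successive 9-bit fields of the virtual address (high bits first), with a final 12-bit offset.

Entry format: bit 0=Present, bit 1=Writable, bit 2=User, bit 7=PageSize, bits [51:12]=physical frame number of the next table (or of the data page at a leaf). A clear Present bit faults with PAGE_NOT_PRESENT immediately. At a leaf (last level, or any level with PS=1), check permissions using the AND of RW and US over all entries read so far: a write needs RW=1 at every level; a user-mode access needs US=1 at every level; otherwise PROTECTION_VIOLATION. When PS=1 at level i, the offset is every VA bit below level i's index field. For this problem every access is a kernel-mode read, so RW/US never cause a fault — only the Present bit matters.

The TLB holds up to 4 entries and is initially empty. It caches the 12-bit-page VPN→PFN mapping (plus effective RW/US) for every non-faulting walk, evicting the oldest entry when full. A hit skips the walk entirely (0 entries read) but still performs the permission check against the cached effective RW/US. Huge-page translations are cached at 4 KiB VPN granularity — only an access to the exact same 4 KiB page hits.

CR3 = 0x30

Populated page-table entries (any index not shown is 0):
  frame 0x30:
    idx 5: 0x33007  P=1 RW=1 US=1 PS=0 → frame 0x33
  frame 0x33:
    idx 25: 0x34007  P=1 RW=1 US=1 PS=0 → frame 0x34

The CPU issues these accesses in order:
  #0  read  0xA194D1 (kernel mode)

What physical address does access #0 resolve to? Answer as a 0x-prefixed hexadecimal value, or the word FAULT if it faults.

Per-access translation:
#0 VA=0xA194D1 (r,kernel):
  lvl0: tbl 0x30, slot 5 ⇒ 0x33007 (P1/RW1/US1/PS0)
  lvl1: tbl 0x33, slot 25 ⇒ 0x34007 (P1/RW1/US1/PS0)
  ⇒ phys 0x344D1  [2 reads]

Access #0 PA: 0x344D1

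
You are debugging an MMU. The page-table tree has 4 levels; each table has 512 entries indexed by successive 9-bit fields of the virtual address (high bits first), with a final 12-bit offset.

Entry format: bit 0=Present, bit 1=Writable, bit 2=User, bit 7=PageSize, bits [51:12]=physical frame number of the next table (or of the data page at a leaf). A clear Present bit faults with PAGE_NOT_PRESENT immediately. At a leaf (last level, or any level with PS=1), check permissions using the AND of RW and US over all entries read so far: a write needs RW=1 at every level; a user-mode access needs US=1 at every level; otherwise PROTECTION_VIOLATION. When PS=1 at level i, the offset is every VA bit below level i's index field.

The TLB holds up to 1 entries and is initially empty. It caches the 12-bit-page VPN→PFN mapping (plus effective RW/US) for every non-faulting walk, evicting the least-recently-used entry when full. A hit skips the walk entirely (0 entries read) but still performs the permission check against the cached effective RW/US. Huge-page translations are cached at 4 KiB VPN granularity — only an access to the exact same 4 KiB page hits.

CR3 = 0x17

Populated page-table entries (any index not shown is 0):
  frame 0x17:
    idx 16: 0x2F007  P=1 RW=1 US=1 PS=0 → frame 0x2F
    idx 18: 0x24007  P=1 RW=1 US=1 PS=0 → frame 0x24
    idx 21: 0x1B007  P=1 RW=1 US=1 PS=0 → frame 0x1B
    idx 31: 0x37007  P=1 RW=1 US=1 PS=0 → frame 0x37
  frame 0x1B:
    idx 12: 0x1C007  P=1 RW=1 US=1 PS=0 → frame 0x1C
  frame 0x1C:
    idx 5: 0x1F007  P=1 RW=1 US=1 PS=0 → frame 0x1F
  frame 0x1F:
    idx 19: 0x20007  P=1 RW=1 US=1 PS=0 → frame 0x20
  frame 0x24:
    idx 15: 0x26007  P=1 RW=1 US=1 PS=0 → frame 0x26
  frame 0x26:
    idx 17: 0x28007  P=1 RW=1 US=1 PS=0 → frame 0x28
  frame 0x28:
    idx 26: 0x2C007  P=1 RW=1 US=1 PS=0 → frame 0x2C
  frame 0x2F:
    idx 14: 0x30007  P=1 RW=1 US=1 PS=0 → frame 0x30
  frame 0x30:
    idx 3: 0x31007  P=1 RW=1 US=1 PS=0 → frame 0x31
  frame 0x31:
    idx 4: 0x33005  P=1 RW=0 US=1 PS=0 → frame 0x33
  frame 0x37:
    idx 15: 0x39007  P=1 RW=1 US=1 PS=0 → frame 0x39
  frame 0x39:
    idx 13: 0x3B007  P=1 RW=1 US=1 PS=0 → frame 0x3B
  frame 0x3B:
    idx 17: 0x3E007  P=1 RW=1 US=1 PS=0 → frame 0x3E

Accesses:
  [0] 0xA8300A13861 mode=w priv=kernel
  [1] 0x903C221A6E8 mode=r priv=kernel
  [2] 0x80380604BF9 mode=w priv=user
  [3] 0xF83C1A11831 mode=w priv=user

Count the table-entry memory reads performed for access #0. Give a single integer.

Per-access translation:
#0 VA=0xA8300A13861 (w,kernel):
  L0 @0x17[21] → 0x1B007  P=1,RW=1,US=1,PS=0
  L1 @0x1B[12] → 0x1C007  P=1,RW=1,US=1,PS=0
  L2 @0x1C[5] → 0x1F007  P=1,RW=1,US=1,PS=0
  L3 @0x1F[19] → 0x20007  P=1,RW=1,US=1,PS=0
  ✓ 0x20861  — 4 lookups
#1 VA=0x903C221A6E8 (r,kernel):
  L0 @0x17[18] → 0x24007  P=1,RW=1,US=1,PS=0
  L1 @0x24[15] → 0x26007  P=1,RW=1,US=1,PS=0
  L2 @0x26[17] → 0x28007  P=1,RW=1,US=1,PS=0
  L3 @0x28[26] → 0x2C007  P=1,RW=1,US=1,PS=0
  ✓ 0x2C6E8  — 4 lookups
#2 VA=0x80380604BF9 (w,user):
  L0 @0x17[16] → 0x2F007  P=1,RW=1,US=1,PS=0
  L1 @0x2F[14] → 0x30007  P=1,RW=1,US=1,PS=0
  L2 @0x30[3] → 0x31007  P=1,RW=1,US=1,PS=0
  L3 @0x31[4] → 0x33005  P=1,RW=0,US=1,PS=0
  ✗ PROTECTION_VIOLATION  [4 reads]
#3 VA=0xF83C1A11831 (w,user):
  L0 @0x17[31] → 0x37007  P=1,RW=1,US=1,PS=0
  L1 @0x37[15] → 0x39007  P=1,RW=1,US=1,PS=0
  L2 @0x39[13] → 0x3B007  P=1,RW=1,US=1,PS=0
  L3 @0x3B[17] → 0x3E007  P=1,RW=1,US=1,PS=0
  ✓ 0x3E831  — 4 lookups

Entries read for #0: 4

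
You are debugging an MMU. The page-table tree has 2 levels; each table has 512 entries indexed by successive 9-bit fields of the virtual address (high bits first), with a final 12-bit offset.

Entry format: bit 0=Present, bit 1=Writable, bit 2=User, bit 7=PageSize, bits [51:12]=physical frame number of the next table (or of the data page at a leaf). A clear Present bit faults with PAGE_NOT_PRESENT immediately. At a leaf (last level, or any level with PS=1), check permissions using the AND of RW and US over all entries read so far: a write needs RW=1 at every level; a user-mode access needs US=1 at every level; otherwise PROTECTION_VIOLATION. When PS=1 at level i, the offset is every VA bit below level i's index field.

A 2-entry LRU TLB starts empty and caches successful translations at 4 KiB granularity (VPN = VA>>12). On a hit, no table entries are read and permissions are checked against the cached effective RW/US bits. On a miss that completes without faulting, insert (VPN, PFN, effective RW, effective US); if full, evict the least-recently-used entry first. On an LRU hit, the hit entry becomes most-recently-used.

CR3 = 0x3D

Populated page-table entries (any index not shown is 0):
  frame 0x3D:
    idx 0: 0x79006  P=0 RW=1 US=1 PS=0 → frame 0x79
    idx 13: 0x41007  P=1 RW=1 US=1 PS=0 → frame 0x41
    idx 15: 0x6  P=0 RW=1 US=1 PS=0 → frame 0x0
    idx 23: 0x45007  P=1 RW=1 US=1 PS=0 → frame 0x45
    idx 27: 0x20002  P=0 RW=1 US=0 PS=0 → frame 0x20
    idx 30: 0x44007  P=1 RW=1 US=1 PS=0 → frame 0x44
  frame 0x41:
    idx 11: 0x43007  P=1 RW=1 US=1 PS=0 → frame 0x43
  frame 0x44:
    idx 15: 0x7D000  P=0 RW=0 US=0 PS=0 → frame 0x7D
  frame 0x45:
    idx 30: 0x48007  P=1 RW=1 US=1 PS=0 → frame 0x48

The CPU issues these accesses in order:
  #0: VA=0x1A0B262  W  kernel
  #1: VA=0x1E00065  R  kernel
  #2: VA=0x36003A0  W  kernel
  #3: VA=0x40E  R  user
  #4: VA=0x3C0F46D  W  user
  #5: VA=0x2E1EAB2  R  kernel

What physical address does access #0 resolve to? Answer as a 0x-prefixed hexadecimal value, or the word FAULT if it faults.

Walk each access:
#0 VA=0x1A0B262 (w,kernel):
  L0 @0x3D[13] → 0x41007  P=1,RW=1,US=1,PS=0
  L1 @0x41[11] → 0x43007  P=1,RW=1,US=1,PS=0
  ✓ 0x43262  — 2 lookups
#1 VA=0x1E00065 (r,kernel):
  L0 @0x3D[15] → 0x6  P=0,RW=1,US=1,PS=0
  ✗ PAGE_NOT_PRESENT  [1 reads]
#2 VA=0x36003A0 (w,kernel):
  L0 @0x3D[27] → 0x20002  P=0,RW=1,US=0,PS=0
  ✗ PAGE_NOT_PRESENT  [1 reads]
#3 VA=0x40E (r,user):
  L0 @0x3D[0] → 0x79006  P=0,RW=1,US=1,PS=0
  ✗ PAGE_NOT_PRESENT  [1 reads]
#4 VA=0x3C0F46D (w,user):
  L0 @0x3D[30] → 0x44007  P=1,RW=1,US=1,PS=0
  L1 @0x44[15] → 0x7D000  P=0,RW=0,US=0,PS=0
  ✗ PAGE_NOT_PRESENT  [2 reads]
#5 VA=0x2E1EAB2 (r,kernel):
  L0 @0x3D[23] → 0x45007  P=1,RW=1,US=1,PS=0
  L1 @0x45[30] → 0x48007  P=1,RW=1,US=1,PS=0
  ✓ 0x48AB2  — 2 lookups

Access #0 PA: 0x43262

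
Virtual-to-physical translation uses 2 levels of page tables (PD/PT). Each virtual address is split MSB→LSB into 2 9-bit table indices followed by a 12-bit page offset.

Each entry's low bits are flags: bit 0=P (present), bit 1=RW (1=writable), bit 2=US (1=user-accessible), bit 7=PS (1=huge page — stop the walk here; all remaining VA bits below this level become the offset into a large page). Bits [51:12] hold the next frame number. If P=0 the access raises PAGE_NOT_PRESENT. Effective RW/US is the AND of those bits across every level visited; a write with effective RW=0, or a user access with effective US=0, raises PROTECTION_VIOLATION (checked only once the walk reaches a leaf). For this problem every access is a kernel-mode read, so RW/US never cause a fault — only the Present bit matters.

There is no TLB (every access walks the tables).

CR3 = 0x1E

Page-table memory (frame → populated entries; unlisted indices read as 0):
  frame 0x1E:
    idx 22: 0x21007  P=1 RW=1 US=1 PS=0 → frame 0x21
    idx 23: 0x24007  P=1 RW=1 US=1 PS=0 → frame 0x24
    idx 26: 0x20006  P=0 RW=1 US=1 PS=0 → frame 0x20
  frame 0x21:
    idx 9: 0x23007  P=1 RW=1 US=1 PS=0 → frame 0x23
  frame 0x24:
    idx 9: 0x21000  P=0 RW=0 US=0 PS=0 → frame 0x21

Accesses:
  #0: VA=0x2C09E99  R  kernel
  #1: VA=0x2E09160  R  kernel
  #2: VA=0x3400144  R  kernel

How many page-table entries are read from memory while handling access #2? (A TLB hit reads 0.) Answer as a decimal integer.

Trace:
#0 VA=0x2C09E99 (r,kernel):
  L0: frame=0x1E idx=22 entry=0x21007 [P=1 RW=1 US=1 PS=0]
  L1: frame=0x21 idx=9 entry=0x23007 [P=1 RW=1 US=1 PS=0]
  ✓ 0x23E99  — 2 lookups
#1 VA=0x2E09160 (r,kernel):
  L0: frame=0x1E idx=23 entry=0x24007 [P=1 RW=1 US=1 PS=0]
  L1: frame=0x24 idx=9 entry=0x21000 [P=0 RW=0 US=0 PS=0]
  → PAGE_NOT_PRESENT  (2 entries read)
#2 VA=0x3400144 (r,kernel):
  L0: frame=0x1E idx=26 entry=0x20006 [P=0 RW=1 US=1 PS=0]
  → PAGE_NOT_PRESENT  (1 entries read)

Entries read for #2: 1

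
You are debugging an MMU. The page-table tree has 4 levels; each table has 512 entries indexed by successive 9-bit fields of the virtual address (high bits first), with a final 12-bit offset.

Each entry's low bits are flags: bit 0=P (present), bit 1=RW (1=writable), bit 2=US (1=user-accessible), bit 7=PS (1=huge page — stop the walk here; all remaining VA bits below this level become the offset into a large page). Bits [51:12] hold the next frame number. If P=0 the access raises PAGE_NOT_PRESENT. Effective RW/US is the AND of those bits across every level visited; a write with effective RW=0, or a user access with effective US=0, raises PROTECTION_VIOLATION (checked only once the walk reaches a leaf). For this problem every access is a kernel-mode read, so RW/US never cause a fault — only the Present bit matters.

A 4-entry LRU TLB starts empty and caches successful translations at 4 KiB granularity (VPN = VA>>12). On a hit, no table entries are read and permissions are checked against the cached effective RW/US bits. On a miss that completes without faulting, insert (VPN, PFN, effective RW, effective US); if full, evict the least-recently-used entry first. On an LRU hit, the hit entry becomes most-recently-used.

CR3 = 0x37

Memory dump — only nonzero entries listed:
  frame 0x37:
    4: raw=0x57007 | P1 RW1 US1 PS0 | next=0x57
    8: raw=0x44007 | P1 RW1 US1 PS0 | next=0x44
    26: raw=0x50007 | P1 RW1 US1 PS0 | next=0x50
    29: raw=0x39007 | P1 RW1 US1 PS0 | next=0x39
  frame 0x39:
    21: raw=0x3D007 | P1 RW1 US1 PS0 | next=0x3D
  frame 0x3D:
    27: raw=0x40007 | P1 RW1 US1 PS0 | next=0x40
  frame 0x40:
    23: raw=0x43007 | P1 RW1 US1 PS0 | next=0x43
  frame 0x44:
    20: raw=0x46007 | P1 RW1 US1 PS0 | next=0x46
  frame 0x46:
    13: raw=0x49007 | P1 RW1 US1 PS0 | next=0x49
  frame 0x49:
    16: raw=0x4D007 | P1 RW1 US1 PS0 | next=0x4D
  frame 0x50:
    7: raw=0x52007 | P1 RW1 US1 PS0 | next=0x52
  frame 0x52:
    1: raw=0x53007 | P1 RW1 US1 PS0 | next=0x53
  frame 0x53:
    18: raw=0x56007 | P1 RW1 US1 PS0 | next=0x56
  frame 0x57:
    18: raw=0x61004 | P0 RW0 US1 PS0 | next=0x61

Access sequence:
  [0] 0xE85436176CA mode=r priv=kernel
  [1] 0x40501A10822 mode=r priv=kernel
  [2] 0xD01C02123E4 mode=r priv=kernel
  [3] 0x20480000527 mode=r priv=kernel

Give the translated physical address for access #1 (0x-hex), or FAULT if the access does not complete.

Trace:
#0 VA=0xE85436176CA (r,kernel):
  L0: frame=0x37 idx=29 entry=0x39007 [P=1 RW=1 US=1 PS=0]
  L1: frame=0x39 idx=21 entry=0x3D007 [P=1 RW=1 US=1 PS=0]
  L2: frame=0x3D idx=27 entry=0x40007 [P=1 RW=1 US=1 PS=0]
  L3: frame=0x40 idx=23 entry=0x43007 [P=1 RW=1 US=1 PS=0]
  ✓ 0x436CA  — 4 lookups
#1 VA=0x40501A10822 (r,kernel):
  L0: frame=0x37 idx=8 entry=0x44007 [P=1 RW=1 US=1 PS=0]
  L1: frame=0x44 idx=20 entry=0x46007 [P=1 RW=1 US=1 PS=0]
  L2: frame=0x46 idx=13 entry=0x49007 [P=1 RW=1 US=1 PS=0]
  L3: frame=0x49 idx=16 entry=0x4D007 [P=1 RW=1 US=1 PS=0]
  ✓ 0x4D822  — 4 lookups
#2 VA=0xD01C02123E4 (r,kernel):
  L0: frame=0x37 idx=26 entry=0x50007 [P=1 RW=1 US=1 PS=0]
  L1: frame=0x50 idx=7 entry=0x52007 [P=1 RW=1 US=1 PS=0]
  L2: frame=0x52 idx=1 entry=0x53007 [P=1 RW=1 US=1 PS=0]
  L3: frame=0x53 idx=18 entry=0x56007 [P=1 RW=1 US=1 PS=0]
  ✓ 0x563E4  — 4 lookups
#3 VA=0x20480000527 (r,kernel):
  L0: frame=0x37 idx=4 entry=0x57007 [P=1 RW=1 US=1 PS=0]
  L1: frame=0x57 idx=18 entry=0x61004 [P=0 RW=0 US=1 PS=0]
  ✗ PAGE_NOT_PRESENT  [2 reads]

Access #1 PA: 0x4D822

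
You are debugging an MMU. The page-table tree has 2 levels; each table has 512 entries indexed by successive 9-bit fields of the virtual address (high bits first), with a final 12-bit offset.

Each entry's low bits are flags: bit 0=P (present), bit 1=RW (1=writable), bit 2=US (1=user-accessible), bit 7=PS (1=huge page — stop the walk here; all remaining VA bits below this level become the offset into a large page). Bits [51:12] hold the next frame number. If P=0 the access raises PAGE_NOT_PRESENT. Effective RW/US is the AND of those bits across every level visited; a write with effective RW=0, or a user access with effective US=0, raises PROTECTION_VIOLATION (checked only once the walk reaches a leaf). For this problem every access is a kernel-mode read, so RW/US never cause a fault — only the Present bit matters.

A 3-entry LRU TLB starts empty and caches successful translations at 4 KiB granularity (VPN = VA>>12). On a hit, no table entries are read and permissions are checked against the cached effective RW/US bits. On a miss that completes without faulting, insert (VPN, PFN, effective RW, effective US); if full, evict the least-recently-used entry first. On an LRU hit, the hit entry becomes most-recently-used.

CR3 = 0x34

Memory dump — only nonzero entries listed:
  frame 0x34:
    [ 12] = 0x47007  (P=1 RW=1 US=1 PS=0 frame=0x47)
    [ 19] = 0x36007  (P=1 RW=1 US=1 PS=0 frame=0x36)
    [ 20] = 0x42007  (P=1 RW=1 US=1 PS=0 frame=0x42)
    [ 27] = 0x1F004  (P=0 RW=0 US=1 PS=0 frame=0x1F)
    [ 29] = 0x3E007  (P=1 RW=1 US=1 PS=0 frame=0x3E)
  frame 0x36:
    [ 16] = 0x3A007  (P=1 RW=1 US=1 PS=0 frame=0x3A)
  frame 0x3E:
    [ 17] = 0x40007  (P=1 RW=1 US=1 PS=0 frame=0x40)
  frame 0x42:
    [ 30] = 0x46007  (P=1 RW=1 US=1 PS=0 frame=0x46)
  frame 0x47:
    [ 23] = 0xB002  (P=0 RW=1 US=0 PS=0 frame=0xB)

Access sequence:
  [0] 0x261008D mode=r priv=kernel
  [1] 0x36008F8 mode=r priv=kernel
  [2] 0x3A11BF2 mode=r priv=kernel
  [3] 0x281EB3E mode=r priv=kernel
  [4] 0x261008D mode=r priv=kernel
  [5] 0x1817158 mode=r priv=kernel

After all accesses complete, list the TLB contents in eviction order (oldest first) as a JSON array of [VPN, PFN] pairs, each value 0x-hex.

Trace:
#0 VA=0x261008D (r,kernel):
  [0] read 0x34 idx=19: raw=0x36007 flags P=1 W=1 U=1 S=0
  [1] read 0x36 idx=16: raw=0x3A007 flags P=1 W=1 U=1 S=0
  ✓ 0x3A08D  — 2 lookups
#1 VA=0x36008F8 (r,kernel):
  [0] read 0x34 idx=27: raw=0x1F004 flags P=0 W=0 U=1 S=0
  ✗ PAGE_NOT_PRESENT  [1 reads]
#2 VA=0x3A11BF2 (r,kernel):
  [0] read 0x34 idx=29: raw=0x3E007 flags P=1 W=1 U=1 S=0
  [1] read 0x3E idx=17: raw=0x40007 flags P=1 W=1 U=1 S=0
  ✓ 0x40BF2  — 2 lookups
#3 VA=0x281EB3E (r,kernel):
  [0] read 0x34 idx=20: raw=0x42007 flags P=1 W=1 U=1 S=0
  [1] read 0x42 idx=30: raw=0x46007 flags P=1 W=1 U=1 S=0
  ✓ 0x46B3E  — 2 lookups
#4 VA=0x261008D (r,kernel):
  TLB hit vpn=0x2610 → PA=0x3A08D
#5 VA=0x1817158 (r,kernel):
  [0] read 0x34 idx=12: raw=0x47007 flags P=1 W=1 U=1 S=0
  [1] read 0x47 idx=23: raw=0xB002 flags P=0 W=1 U=0 S=0
  ✗ PAGE_NOT_PRESENT  [2 reads]

TLB: [["0x3A11", "0x40"], ["0x281E", "0x46"], ["0x2610", "0x3A"]]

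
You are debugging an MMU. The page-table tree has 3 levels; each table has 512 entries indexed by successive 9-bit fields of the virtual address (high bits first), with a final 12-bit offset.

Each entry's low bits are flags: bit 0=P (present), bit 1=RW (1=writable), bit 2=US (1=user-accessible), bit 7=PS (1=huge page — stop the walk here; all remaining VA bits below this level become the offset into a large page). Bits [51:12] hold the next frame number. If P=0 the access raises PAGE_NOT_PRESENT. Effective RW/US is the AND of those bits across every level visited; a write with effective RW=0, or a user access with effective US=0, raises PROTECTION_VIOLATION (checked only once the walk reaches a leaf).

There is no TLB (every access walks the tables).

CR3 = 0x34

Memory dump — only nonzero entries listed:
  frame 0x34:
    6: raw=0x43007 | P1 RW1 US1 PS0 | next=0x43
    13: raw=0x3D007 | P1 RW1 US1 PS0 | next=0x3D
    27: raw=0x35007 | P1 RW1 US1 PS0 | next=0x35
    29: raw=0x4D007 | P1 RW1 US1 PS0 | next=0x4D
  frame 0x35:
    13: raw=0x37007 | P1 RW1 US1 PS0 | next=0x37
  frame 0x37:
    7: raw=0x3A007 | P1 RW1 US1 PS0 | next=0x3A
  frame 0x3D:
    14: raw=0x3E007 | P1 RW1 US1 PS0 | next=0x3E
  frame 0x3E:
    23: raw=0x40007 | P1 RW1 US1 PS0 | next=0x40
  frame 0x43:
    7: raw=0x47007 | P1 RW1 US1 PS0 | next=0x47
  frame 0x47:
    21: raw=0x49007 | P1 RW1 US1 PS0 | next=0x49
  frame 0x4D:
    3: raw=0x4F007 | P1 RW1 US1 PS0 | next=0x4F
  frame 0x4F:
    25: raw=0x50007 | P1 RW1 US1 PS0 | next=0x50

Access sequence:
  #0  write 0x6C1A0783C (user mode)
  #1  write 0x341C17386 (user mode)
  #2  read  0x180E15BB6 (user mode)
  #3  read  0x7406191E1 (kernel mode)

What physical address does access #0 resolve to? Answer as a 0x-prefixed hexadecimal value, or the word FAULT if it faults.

Walk each access:
#0 VA=0x6C1A0783C (w,user):
  L0 @0x34[27] → 0x35007  P=1,RW=1,US=1,PS=0
  L1 @0x35[13] → 0x37007  P=1,RW=1,US=1,PS=0
  L2 @0x37[7] → 0x3A007  P=1,RW=1,US=1,PS=0
  ⇒ phys 0x3A83C  [3 reads]
#1 VA=0x341C17386 (w,user):
  L0 @0x34[13] → 0x3D007  P=1,RW=1,US=1,PS=0
  L1 @0x3D[14] → 0x3E007  P=1,RW=1,US=1,PS=0
  L2 @0x3E[23] → 0x40007  P=1,RW=1,US=1,PS=0
  ⇒ phys 0x40386  [3 reads]
#2 VA=0x180E15BB6 (r,user):
  L0 @0x34[6] → 0x43007  P=1,RW=1,US=1,PS=0
  L1 @0x43[7] → 0x47007  P=1,RW=1,US=1,PS=0
  L2 @0x47[21] → 0x49007  P=1,RW=1,US=1,PS=0
  ⇒ phys 0x49BB6  [3 reads]
#3 VA=0x7406191E1 (r,kernel):
  L0 @0x34[29] → 0x4D007  P=1,RW=1,US=1,PS=0
  L1 @0x4D[3] → 0x4F007  P=1,RW=1,US=1,PS=0
  L2 @0x4F[25] → 0x50007  P=1,RW=1,US=1,PS=0
  ⇒ phys 0x501E1  [3 reads]

Access #0 PA: 0x3A83C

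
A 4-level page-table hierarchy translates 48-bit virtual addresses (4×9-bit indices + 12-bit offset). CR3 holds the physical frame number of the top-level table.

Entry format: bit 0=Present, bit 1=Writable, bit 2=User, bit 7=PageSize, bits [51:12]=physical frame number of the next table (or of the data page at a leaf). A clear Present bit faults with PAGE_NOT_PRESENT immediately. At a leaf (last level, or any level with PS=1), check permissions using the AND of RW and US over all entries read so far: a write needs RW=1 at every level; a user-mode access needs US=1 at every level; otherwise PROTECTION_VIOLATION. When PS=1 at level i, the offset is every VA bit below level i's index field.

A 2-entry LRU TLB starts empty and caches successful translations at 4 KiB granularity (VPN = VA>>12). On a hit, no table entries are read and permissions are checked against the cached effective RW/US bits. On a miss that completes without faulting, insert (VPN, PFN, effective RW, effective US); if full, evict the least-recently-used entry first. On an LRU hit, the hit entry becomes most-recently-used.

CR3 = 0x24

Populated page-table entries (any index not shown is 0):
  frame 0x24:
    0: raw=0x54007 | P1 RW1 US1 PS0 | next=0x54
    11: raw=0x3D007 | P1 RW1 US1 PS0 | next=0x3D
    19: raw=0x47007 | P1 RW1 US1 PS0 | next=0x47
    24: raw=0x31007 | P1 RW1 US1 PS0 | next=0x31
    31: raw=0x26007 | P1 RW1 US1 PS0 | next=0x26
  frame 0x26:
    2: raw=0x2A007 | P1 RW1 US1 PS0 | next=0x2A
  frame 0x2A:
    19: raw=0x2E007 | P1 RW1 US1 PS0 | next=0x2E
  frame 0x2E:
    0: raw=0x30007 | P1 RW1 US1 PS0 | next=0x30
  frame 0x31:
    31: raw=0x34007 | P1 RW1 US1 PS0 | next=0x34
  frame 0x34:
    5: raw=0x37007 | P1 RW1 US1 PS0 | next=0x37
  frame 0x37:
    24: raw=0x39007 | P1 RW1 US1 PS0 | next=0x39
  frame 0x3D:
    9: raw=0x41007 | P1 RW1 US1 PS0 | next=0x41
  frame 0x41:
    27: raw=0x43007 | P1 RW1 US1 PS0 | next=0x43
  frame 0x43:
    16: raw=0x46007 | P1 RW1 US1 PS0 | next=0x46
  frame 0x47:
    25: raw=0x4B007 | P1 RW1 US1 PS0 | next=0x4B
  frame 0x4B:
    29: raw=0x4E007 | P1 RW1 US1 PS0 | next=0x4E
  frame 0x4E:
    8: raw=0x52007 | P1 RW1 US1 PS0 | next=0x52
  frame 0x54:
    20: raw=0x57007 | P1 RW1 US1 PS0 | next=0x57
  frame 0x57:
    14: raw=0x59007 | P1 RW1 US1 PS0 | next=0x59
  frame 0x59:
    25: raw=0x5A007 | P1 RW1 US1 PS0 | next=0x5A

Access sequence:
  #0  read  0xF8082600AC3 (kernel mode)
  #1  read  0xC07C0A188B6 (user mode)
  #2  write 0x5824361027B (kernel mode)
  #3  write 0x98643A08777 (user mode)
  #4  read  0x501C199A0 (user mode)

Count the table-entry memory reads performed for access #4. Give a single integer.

Trace:
#0 VA=0xF8082600AC3 (r,kernel):
  L0: frame=0x24 idx=31 entry=0x26007 [P=1 RW=1 US=1 PS=0]
  L1: frame=0x26 idx=2 entry=0x2A007 [P=1 RW=1 US=1 PS=0]
  L2: frame=0x2A idx=19 entry=0x2E007 [P=1 RW=1 US=1 PS=0]
  L3: frame=0x2E idx=0 entry=0x30007 [P=1 RW=1 US=1 PS=0]
  → PA=0x30AC3  (4 entries read)
#1 VA=0xC07C0A188B6 (r,user):
  L0: frame=0x24 idx=24 entry=0x31007 [P=1 RW=1 US=1 PS=0]
  L1: frame=0x31 idx=31 entry=0x34007 [P=1 RW=1 US=1 PS=0]
  L2: frame=0x34 idx=5 entry=0x37007 [P=1 RW=1 US=1 PS=0]
  L3: frame=0x37 idx=24 entry=0x39007 [P=1 RW=1 US=1 PS=0]
  → PA=0x398B6  (4 entries read)
#2 VA=0x5824361027B (w,kernel):
  L0: frame=0x24 idx=11 entry=0x3D007 [P=1 RW=1 US=1 PS=0]
  L1: frame=0x3D idx=9 entry=0x41007 [P=1 RW=1 US=1 PS=0]
  L2: frame=0x41 idx=27 entry=0x43007 [P=1 RW=1 US=1 PS=0]
  L3: frame=0x43 idx=16 entry=0x46007 [P=1 RW=1 US=1 PS=0]
  → PA=0x4627B  (4 entries read)
#3 VA=0x98643A08777 (w,user):
  L0: frame=0x24 idx=19 entry=0x47007 [P=1 RW=1 US=1 PS=0]
  L1: frame=0x47 idx=25 entry=0x4B007 [P=1 RW=1 US=1 PS=0]
  L2: frame=0x4B idx=29 entry=0x4E007 [P=1 RW=1 US=1 PS=0]
  L3: frame=0x4E idx=8 entry=0x52007 [P=1 RW=1 US=1 PS=0]
  → PA=0x52777  (4 entries read)
#4 VA=0x501C199A0 (r,user):
  L0: frame=0x24 idx=0 entry=0x54007 [P=1 RW=1 US=1 PS=0]
  L1: frame=0x54 idx=20 entry=0x57007 [P=1 RW=1 US=1 PS=0]
  L2: frame=0x57 idx=14 entry=0x59007 [P=1 RW=1 US=1 PS=0]
  L3: frame=0x59 idx=25 entry=0x5A007 [P=1 RW=1 US=1 PS=0]
  → PA=0x5A9A0  (4 entries read)

Entries read for #4: 4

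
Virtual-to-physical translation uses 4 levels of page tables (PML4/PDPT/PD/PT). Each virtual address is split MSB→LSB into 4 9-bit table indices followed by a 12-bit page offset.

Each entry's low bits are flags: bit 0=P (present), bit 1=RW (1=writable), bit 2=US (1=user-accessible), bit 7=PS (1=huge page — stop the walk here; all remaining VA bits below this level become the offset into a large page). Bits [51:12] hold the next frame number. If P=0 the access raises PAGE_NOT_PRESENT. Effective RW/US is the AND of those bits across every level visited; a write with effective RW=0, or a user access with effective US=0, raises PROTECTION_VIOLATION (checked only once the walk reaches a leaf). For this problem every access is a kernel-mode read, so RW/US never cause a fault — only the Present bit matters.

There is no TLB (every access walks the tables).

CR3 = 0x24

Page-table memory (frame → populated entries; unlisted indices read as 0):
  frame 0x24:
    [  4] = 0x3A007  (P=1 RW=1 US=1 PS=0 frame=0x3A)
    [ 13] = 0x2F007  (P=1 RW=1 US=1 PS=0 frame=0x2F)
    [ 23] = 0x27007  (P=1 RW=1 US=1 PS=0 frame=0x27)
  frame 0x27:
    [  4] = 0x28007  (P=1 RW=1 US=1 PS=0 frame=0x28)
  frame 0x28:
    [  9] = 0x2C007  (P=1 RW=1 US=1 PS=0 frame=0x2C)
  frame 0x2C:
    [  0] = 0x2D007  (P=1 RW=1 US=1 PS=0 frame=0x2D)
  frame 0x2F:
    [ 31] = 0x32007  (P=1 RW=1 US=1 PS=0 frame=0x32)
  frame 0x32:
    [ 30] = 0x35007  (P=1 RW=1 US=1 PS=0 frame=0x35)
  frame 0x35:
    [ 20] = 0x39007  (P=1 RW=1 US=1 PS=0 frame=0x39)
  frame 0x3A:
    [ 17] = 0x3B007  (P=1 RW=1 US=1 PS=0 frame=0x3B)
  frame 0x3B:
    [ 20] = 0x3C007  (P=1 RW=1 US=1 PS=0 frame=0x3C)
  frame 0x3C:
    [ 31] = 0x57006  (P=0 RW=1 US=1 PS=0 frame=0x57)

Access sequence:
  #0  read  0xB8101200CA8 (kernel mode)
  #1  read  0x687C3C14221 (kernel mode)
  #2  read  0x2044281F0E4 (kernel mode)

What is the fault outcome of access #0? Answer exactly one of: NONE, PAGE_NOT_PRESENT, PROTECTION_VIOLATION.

Per-access translation:
#0 VA=0xB8101200CA8 (r,kernel):
  lvl0: tbl 0x24, slot 23 ⇒ 0x27007 (P1/RW1/US1/PS0)
  lvl1: tbl 0x27, slot 4 ⇒ 0x28007 (P1/RW1/US1/PS0)
  lvl2: tbl 0x28, slot 9 ⇒ 0x2C007 (P1/RW1/US1/PS0)
  lvl3: tbl 0x2C, slot 0 ⇒ 0x2D007 (P1/RW1/US1/PS0)
  ✓ 0x2DCA8  — 4 lookups
#1 VA=0x687C3C14221 (r,kernel):
  lvl0: tbl 0x24, slot 13 ⇒ 0x2F007 (P1/RW1/US1/PS0)
  lvl1: tbl 0x2F, slot 31 ⇒ 0x32007 (P1/RW1/US1/PS0)
  lvl2: tbl 0x32, slot 30 ⇒ 0x35007 (P1/RW1/US1/PS0)
  lvl3: tbl 0x35, slot 20 ⇒ 0x39007 (P1/RW1/US1/PS0)
  ✓ 0x39221  — 4 lookups
#2 VA=0x2044281F0E4 (r,kernel):
  lvl0: tbl 0x24, slot 4 ⇒ 0x3A007 (P1/RW1/US1/PS0)
  lvl1: tbl 0x3A, slot 17 ⇒ 0x3B007 (P1/RW1/US1/PS0)
  lvl2: tbl 0x3B, slot 20 ⇒ 0x3C007 (P1/RW1/US1/PS0)
  lvl3: tbl 0x3C, slot 31 ⇒ 0x57006 (P0/RW1/US1/PS0)
  → PAGE_NOT_PRESENT  (4 entries read)

Access #0 fault: NONE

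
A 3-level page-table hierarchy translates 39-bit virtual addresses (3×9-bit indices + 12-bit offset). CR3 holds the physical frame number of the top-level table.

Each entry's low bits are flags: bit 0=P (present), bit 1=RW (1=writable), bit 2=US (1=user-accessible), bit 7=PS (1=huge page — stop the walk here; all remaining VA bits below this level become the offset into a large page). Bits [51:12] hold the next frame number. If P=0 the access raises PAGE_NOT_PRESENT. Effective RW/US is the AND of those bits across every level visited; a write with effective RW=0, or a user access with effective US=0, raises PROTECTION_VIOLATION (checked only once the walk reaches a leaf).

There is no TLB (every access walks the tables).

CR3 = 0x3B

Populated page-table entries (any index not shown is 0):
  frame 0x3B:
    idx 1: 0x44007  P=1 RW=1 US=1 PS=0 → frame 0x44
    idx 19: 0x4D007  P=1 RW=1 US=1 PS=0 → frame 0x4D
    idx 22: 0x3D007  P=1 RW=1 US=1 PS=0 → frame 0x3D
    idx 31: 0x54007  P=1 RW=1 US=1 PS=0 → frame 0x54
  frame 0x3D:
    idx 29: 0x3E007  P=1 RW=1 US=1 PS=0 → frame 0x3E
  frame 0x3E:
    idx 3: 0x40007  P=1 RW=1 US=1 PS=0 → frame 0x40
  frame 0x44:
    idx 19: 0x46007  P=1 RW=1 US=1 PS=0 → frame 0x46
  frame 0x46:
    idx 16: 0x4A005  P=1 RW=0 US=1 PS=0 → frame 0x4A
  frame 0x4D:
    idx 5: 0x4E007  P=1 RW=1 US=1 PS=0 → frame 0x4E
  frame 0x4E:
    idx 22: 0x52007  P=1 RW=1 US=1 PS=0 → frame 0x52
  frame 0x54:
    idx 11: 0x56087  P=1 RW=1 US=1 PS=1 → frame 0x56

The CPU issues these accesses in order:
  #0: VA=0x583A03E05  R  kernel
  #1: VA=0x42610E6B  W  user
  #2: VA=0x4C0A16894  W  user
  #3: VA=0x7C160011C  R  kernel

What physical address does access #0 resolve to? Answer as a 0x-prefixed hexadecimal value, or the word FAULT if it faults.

Per-access translation:
#0 VA=0x583A03E05 (r,kernel):
  L0: frame=0x3B idx=22 entry=0x3D007 [P=1 RW=1 US=1 PS=0]
  L1: frame=0x3D idx=29 entry=0x3E007 [P=1 RW=1 US=1 PS=0]
  L2: frame=0x3E idx=3 entry=0x40007 [P=1 RW=1 US=1 PS=0]
  ✓ 0x40E05  — 3 lookups
#1 VA=0x42610E6B (w,user):
  L0: frame=0x3B idx=1 entry=0x44007 [P=1 RW=1 US=1 PS=0]
  L1: frame=0x44 idx=19 entry=0x46007 [P=1 RW=1 US=1 PS=0]
  L2: frame=0x46 idx=16 entry=0x4A005 [P=1 RW=0 US=1 PS=0]
  → PROTECTION_VIOLATION  (3 entries read)
#2 VA=0x4C0A16894 (w,user):
  L0: frame=0x3B idx=19 entry=0x4D007 [P=1 RW=1 US=1 PS=0]
  L1: frame=0x4D idx=5 entry=0x4E007 [P=1 RW=1 US=1 PS=0]
  L2: frame=0x4E idx=22 entry=0x52007 [P=1 RW=1 US=1 PS=0]
  ✓ 0x52894  — 3 lookups
#3 VA=0x7C160011C (r,kernel):
  L0: frame=0x3B idx=31 entry=0x54007 [P=1 RW=1 US=1 PS=0]
  L1: frame=0x54 idx=11 entry=0x56087 [P=1 RW=1 US=1 PS=1]
  ✓ 0x5611C (huge @L1)  — 2 lookups

Access #0 PA: 0x40E05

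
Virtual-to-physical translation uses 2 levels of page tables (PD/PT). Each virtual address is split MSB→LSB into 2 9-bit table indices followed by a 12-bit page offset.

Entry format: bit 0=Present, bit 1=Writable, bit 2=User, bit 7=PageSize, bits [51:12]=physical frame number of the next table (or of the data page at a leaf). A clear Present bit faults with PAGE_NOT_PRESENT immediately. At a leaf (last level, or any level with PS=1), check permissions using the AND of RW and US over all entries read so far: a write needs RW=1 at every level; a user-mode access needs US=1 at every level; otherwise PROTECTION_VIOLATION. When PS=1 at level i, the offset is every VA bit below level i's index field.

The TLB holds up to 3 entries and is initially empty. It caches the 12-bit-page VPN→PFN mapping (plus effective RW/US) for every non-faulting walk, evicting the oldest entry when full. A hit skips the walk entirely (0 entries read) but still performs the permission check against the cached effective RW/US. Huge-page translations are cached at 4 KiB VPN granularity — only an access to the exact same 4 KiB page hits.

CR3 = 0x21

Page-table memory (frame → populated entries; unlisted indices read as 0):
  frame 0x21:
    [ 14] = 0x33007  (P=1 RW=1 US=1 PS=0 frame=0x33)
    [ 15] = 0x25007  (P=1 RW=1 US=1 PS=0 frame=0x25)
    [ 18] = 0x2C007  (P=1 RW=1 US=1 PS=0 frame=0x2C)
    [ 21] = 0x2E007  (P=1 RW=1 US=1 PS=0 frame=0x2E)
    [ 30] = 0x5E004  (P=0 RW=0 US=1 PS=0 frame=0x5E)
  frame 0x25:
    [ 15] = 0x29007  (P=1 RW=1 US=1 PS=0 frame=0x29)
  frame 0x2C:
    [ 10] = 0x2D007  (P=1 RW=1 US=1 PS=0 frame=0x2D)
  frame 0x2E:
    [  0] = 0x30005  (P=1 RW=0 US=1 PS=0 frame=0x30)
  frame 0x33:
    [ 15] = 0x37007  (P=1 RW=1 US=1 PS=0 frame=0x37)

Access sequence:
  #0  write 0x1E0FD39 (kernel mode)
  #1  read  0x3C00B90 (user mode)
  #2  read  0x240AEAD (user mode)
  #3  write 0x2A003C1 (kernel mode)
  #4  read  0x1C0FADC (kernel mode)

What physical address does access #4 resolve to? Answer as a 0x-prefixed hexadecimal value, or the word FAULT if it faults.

Trace:
#0 VA=0x1E0FD39 (w,kernel):
  L0 @0x21[15] → 0x25007  P=1,RW=1,US=1,PS=0
  L1 @0x25[15] → 0x29007  P=1,RW=1,US=1,PS=0
  ⇒ phys 0x29D39  [2 reads]
#1 VA=0x3C00B90 (r,user):
  L0 @0x21[30] → 0x5E004  P=0,RW=0,US=1,PS=0
  → PAGE_NOT_PRESENT  (1 entries read)
#2 VA=0x240AEAD (r,user):
  L0 @0x21[18] → 0x2C007  P=1,RW=1,US=1,PS=0
  L1 @0x2C[10] → 0x2D007  P=1,RW=1,US=1,PS=0
  ⇒ phys 0x2DEAD  [2 reads]
#3 VA=0x2A003C1 (w,kernel):
  L0 @0x21[21] → 0x2E007  P=1,RW=1,US=1,PS=0
  L1 @0x2E[0] → 0x30005  P=1,RW=0,US=1,PS=0
  → PROTECTION_VIOLATION  (2 entries read)
#4 VA=0x1C0FADC (r,kernel):
  L0 @0x21[14] → 0x33007  P=1,RW=1,US=1,PS=0
  L1 @0x33[15] → 0x37007  P=1,RW=1,US=1,PS=0
  ⇒ phys 0x37ADC  [2 reads]

Access #4 PA: 0x37ADC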